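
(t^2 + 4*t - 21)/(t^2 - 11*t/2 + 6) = 2*(t^2 + 4*t - 21)/(2*t^2 - 11*t + 12)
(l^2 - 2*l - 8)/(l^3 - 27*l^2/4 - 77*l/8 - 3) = 8*(-l^2 + 2*l + 8)/(-8*l^3 + 54*l^2 + 77*l + 24)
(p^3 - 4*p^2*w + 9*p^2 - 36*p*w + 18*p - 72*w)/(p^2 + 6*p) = p - 4*w + 3 - 12*w/p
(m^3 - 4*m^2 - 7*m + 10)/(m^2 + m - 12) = (m^3 - 4*m^2 - 7*m + 10)/(m^2 + m - 12)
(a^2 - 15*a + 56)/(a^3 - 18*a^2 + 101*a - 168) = 1/(a - 3)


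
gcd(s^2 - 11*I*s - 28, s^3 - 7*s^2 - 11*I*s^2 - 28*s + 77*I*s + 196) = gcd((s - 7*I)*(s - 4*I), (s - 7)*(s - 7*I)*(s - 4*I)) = s^2 - 11*I*s - 28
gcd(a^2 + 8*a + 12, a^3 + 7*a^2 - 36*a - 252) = a + 6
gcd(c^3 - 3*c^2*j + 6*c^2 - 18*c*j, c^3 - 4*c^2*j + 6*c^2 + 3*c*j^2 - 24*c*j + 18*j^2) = c^2 - 3*c*j + 6*c - 18*j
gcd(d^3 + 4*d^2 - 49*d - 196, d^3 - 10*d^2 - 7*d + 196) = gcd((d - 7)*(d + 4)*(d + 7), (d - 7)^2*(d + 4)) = d^2 - 3*d - 28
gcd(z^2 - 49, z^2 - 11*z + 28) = z - 7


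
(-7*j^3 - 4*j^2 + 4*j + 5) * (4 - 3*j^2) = 21*j^5 + 12*j^4 - 40*j^3 - 31*j^2 + 16*j + 20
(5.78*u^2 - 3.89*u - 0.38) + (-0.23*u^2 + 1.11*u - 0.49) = 5.55*u^2 - 2.78*u - 0.87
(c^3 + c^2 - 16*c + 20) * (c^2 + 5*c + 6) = c^5 + 6*c^4 - 5*c^3 - 54*c^2 + 4*c + 120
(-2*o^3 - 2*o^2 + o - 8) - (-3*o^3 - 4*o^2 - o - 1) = o^3 + 2*o^2 + 2*o - 7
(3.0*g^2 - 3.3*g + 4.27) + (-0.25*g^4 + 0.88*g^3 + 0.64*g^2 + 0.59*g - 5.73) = -0.25*g^4 + 0.88*g^3 + 3.64*g^2 - 2.71*g - 1.46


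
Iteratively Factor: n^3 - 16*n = (n - 4)*(n^2 + 4*n) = n*(n - 4)*(n + 4)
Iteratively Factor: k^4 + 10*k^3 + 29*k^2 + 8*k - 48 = (k + 4)*(k^3 + 6*k^2 + 5*k - 12) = (k + 3)*(k + 4)*(k^2 + 3*k - 4) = (k + 3)*(k + 4)^2*(k - 1)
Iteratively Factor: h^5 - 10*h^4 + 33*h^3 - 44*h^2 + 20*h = (h - 5)*(h^4 - 5*h^3 + 8*h^2 - 4*h) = h*(h - 5)*(h^3 - 5*h^2 + 8*h - 4) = h*(h - 5)*(h - 2)*(h^2 - 3*h + 2) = h*(h - 5)*(h - 2)*(h - 1)*(h - 2)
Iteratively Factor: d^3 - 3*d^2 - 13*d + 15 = (d + 3)*(d^2 - 6*d + 5) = (d - 1)*(d + 3)*(d - 5)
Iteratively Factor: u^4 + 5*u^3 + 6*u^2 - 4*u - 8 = (u + 2)*(u^3 + 3*u^2 - 4) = (u + 2)^2*(u^2 + u - 2) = (u + 2)^3*(u - 1)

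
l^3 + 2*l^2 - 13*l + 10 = (l - 2)*(l - 1)*(l + 5)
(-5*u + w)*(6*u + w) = -30*u^2 + u*w + w^2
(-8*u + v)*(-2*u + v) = 16*u^2 - 10*u*v + v^2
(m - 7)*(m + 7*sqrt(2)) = m^2 - 7*m + 7*sqrt(2)*m - 49*sqrt(2)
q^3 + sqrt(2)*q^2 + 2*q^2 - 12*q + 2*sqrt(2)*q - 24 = (q + 2)*(q - 2*sqrt(2))*(q + 3*sqrt(2))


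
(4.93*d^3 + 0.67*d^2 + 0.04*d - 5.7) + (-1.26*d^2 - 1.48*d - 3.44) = 4.93*d^3 - 0.59*d^2 - 1.44*d - 9.14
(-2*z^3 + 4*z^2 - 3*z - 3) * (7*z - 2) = -14*z^4 + 32*z^3 - 29*z^2 - 15*z + 6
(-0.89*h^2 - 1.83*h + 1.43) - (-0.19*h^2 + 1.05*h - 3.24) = -0.7*h^2 - 2.88*h + 4.67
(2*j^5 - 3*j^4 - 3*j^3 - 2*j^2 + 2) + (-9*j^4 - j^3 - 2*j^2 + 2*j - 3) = 2*j^5 - 12*j^4 - 4*j^3 - 4*j^2 + 2*j - 1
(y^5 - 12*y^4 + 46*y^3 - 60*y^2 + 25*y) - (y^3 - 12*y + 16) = y^5 - 12*y^4 + 45*y^3 - 60*y^2 + 37*y - 16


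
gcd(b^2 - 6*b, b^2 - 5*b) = b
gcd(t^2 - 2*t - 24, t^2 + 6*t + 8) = t + 4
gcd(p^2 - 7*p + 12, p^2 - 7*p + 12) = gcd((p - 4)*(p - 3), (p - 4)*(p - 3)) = p^2 - 7*p + 12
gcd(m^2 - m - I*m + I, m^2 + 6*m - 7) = m - 1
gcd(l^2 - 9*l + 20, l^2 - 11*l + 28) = l - 4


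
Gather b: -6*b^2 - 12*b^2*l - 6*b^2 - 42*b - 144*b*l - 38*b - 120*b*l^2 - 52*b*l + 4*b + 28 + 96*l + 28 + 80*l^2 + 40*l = b^2*(-12*l - 12) + b*(-120*l^2 - 196*l - 76) + 80*l^2 + 136*l + 56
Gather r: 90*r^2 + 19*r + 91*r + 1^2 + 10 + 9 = 90*r^2 + 110*r + 20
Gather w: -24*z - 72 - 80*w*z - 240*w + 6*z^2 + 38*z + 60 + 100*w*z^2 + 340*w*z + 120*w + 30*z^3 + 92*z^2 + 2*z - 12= w*(100*z^2 + 260*z - 120) + 30*z^3 + 98*z^2 + 16*z - 24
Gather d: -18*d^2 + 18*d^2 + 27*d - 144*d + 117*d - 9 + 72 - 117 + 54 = 0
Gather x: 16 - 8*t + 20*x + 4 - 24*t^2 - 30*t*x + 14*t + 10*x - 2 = -24*t^2 + 6*t + x*(30 - 30*t) + 18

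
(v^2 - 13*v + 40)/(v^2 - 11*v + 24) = (v - 5)/(v - 3)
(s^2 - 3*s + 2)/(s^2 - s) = (s - 2)/s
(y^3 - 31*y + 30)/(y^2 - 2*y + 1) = (y^2 + y - 30)/(y - 1)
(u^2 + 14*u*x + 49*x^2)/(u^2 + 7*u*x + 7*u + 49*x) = (u + 7*x)/(u + 7)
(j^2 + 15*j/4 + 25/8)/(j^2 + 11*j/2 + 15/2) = (j + 5/4)/(j + 3)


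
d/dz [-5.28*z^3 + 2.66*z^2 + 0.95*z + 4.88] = -15.84*z^2 + 5.32*z + 0.95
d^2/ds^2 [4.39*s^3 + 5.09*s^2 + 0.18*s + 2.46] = 26.34*s + 10.18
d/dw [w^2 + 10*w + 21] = 2*w + 10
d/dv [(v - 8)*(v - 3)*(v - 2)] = 3*v^2 - 26*v + 46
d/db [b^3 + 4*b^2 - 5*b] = 3*b^2 + 8*b - 5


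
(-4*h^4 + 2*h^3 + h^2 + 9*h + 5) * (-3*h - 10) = 12*h^5 + 34*h^4 - 23*h^3 - 37*h^2 - 105*h - 50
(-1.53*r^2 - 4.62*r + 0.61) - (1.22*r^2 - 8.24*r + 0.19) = -2.75*r^2 + 3.62*r + 0.42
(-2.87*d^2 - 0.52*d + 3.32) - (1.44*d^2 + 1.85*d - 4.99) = -4.31*d^2 - 2.37*d + 8.31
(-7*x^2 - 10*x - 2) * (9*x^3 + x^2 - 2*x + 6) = -63*x^5 - 97*x^4 - 14*x^3 - 24*x^2 - 56*x - 12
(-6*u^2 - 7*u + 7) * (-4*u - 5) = 24*u^3 + 58*u^2 + 7*u - 35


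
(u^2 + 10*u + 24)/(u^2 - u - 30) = (u^2 + 10*u + 24)/(u^2 - u - 30)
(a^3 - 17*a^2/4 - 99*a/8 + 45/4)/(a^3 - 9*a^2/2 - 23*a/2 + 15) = (a - 3/4)/(a - 1)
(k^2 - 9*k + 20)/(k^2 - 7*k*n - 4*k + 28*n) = (k - 5)/(k - 7*n)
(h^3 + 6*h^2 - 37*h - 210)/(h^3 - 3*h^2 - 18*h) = (h^2 + 12*h + 35)/(h*(h + 3))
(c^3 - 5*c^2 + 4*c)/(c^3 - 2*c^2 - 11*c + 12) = c/(c + 3)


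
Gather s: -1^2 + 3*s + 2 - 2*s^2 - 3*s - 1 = -2*s^2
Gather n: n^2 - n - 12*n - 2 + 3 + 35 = n^2 - 13*n + 36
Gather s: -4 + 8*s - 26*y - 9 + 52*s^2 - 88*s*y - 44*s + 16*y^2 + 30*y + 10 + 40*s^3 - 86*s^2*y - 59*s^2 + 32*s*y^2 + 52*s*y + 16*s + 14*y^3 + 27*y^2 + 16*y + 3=40*s^3 + s^2*(-86*y - 7) + s*(32*y^2 - 36*y - 20) + 14*y^3 + 43*y^2 + 20*y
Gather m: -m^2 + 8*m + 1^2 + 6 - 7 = -m^2 + 8*m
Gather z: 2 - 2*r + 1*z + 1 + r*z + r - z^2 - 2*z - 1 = -r - z^2 + z*(r - 1) + 2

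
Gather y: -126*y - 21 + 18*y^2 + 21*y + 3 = 18*y^2 - 105*y - 18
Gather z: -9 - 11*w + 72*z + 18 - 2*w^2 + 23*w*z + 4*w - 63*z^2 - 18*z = -2*w^2 - 7*w - 63*z^2 + z*(23*w + 54) + 9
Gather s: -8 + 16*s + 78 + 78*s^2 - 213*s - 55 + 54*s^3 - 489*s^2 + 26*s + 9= 54*s^3 - 411*s^2 - 171*s + 24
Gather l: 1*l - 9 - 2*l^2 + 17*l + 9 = -2*l^2 + 18*l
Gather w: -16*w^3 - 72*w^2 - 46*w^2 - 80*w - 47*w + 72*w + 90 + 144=-16*w^3 - 118*w^2 - 55*w + 234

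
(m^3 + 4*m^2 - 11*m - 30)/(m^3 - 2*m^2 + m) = (m^3 + 4*m^2 - 11*m - 30)/(m*(m^2 - 2*m + 1))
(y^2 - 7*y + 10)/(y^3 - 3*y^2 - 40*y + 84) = (y - 5)/(y^2 - y - 42)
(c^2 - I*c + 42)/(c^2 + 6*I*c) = (c - 7*I)/c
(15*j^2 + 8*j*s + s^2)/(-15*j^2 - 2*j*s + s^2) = (5*j + s)/(-5*j + s)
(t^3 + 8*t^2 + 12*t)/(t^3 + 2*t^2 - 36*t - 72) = t/(t - 6)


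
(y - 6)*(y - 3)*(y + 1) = y^3 - 8*y^2 + 9*y + 18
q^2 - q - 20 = (q - 5)*(q + 4)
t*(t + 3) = t^2 + 3*t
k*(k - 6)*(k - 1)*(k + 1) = k^4 - 6*k^3 - k^2 + 6*k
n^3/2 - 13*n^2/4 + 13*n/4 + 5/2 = (n/2 + 1/4)*(n - 5)*(n - 2)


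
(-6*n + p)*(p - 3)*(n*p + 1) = -6*n^2*p^2 + 18*n^2*p + n*p^3 - 3*n*p^2 - 6*n*p + 18*n + p^2 - 3*p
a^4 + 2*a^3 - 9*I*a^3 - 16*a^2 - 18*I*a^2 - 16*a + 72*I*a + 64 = (a - 2)*(a + 4)*(a - 8*I)*(a - I)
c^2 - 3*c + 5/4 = (c - 5/2)*(c - 1/2)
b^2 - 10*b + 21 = (b - 7)*(b - 3)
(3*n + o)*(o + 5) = 3*n*o + 15*n + o^2 + 5*o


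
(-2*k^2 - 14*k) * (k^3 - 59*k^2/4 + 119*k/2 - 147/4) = -2*k^5 + 31*k^4/2 + 175*k^3/2 - 1519*k^2/2 + 1029*k/2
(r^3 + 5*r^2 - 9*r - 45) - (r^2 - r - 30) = r^3 + 4*r^2 - 8*r - 15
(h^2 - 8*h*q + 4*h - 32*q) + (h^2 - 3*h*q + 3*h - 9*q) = 2*h^2 - 11*h*q + 7*h - 41*q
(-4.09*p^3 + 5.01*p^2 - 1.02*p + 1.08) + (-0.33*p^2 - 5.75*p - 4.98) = -4.09*p^3 + 4.68*p^2 - 6.77*p - 3.9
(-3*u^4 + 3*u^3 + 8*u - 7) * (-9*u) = 27*u^5 - 27*u^4 - 72*u^2 + 63*u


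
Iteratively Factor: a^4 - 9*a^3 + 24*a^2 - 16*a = (a - 4)*(a^3 - 5*a^2 + 4*a) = (a - 4)^2*(a^2 - a) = (a - 4)^2*(a - 1)*(a)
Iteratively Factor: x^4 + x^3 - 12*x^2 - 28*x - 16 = (x - 4)*(x^3 + 5*x^2 + 8*x + 4) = (x - 4)*(x + 2)*(x^2 + 3*x + 2) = (x - 4)*(x + 2)^2*(x + 1)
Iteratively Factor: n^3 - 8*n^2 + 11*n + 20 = (n + 1)*(n^2 - 9*n + 20) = (n - 4)*(n + 1)*(n - 5)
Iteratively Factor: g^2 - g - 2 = (g - 2)*(g + 1)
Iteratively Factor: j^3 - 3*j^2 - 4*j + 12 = (j - 3)*(j^2 - 4) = (j - 3)*(j + 2)*(j - 2)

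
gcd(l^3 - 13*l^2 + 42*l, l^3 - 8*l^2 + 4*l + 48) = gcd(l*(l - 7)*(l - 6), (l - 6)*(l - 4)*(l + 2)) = l - 6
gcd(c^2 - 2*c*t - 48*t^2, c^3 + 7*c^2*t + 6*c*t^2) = c + 6*t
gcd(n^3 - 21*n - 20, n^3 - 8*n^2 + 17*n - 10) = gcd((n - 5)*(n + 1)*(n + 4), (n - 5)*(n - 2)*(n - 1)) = n - 5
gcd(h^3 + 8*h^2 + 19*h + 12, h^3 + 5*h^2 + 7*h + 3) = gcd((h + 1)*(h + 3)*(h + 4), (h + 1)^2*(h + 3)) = h^2 + 4*h + 3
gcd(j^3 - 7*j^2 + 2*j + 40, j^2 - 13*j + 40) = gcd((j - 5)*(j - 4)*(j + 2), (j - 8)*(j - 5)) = j - 5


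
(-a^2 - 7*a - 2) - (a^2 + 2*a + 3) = -2*a^2 - 9*a - 5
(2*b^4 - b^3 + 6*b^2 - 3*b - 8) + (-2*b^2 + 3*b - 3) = 2*b^4 - b^3 + 4*b^2 - 11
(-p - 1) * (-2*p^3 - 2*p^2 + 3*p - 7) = 2*p^4 + 4*p^3 - p^2 + 4*p + 7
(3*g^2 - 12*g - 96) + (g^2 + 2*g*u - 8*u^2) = 4*g^2 + 2*g*u - 12*g - 8*u^2 - 96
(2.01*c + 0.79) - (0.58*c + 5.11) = 1.43*c - 4.32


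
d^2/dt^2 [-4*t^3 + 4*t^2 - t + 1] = 8 - 24*t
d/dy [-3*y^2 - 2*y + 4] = -6*y - 2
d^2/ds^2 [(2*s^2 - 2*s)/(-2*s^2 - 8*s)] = 10/(s^3 + 12*s^2 + 48*s + 64)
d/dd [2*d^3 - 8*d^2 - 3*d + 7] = 6*d^2 - 16*d - 3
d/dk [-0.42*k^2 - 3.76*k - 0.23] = -0.84*k - 3.76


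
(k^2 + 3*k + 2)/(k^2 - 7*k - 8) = (k + 2)/(k - 8)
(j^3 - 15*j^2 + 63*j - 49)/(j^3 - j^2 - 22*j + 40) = (j^3 - 15*j^2 + 63*j - 49)/(j^3 - j^2 - 22*j + 40)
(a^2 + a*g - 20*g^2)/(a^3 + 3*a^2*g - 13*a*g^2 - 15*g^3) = (a - 4*g)/(a^2 - 2*a*g - 3*g^2)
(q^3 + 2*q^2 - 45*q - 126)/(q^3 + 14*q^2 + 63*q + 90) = (q - 7)/(q + 5)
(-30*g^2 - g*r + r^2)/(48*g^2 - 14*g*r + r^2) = (5*g + r)/(-8*g + r)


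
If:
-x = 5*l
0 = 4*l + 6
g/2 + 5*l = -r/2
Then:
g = 15 - r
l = -3/2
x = 15/2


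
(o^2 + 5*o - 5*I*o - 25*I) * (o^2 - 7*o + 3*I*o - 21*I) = o^4 - 2*o^3 - 2*I*o^3 - 20*o^2 + 4*I*o^2 - 30*o + 70*I*o - 525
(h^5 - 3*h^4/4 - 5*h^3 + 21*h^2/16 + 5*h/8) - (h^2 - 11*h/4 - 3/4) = h^5 - 3*h^4/4 - 5*h^3 + 5*h^2/16 + 27*h/8 + 3/4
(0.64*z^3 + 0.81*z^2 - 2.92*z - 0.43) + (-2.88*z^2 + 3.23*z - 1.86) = 0.64*z^3 - 2.07*z^2 + 0.31*z - 2.29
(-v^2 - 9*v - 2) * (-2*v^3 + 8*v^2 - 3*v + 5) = 2*v^5 + 10*v^4 - 65*v^3 + 6*v^2 - 39*v - 10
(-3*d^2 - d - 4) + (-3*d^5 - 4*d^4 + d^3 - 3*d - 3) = -3*d^5 - 4*d^4 + d^3 - 3*d^2 - 4*d - 7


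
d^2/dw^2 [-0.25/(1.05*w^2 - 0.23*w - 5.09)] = (-0.55125*w^2 + 0.12075*w + 0.25*(2.1*w - 0.23)*(4.2*w - 0.46) + 2.67225)/(-1.05*w^2 + 0.23*w + 5.09)^3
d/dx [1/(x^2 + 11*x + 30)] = (-2*x - 11)/(x^2 + 11*x + 30)^2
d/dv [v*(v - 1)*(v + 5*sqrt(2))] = 3*v^2 - 2*v + 10*sqrt(2)*v - 5*sqrt(2)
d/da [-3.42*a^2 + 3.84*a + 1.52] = 3.84 - 6.84*a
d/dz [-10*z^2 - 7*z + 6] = -20*z - 7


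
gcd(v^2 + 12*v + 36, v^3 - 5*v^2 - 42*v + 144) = v + 6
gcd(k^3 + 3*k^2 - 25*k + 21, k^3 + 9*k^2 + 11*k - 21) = k^2 + 6*k - 7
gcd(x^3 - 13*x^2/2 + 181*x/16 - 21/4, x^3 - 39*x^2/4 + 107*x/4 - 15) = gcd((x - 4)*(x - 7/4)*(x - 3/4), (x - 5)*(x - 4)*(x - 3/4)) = x^2 - 19*x/4 + 3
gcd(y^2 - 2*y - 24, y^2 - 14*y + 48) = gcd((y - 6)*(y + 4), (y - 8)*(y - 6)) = y - 6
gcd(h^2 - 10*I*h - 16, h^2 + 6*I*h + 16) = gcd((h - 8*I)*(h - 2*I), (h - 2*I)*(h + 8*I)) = h - 2*I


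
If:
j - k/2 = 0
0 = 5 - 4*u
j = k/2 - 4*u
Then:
No Solution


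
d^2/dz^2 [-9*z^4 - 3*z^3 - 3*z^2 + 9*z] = -108*z^2 - 18*z - 6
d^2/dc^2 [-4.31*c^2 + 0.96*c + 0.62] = -8.62000000000000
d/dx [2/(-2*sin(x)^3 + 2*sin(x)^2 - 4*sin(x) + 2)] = (3*sin(x)^2 - 2*sin(x) + 2)*cos(x)/(sin(x)^3 - sin(x)^2 + 2*sin(x) - 1)^2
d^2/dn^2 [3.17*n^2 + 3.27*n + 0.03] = 6.34000000000000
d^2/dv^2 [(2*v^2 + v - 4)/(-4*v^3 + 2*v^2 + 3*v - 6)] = 4*(-16*v^6 - 24*v^5 + 168*v^4 + 38*v^3 - 12*v^2 - 126*v - 3)/(64*v^9 - 96*v^8 - 96*v^7 + 424*v^6 - 216*v^5 - 414*v^4 + 621*v^3 - 54*v^2 - 324*v + 216)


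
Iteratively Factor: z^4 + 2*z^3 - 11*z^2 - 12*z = (z + 4)*(z^3 - 2*z^2 - 3*z) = z*(z + 4)*(z^2 - 2*z - 3) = z*(z - 3)*(z + 4)*(z + 1)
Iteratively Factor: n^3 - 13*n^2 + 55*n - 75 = (n - 3)*(n^2 - 10*n + 25) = (n - 5)*(n - 3)*(n - 5)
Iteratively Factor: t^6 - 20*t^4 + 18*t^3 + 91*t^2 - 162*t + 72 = (t + 4)*(t^5 - 4*t^4 - 4*t^3 + 34*t^2 - 45*t + 18) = (t - 2)*(t + 4)*(t^4 - 2*t^3 - 8*t^2 + 18*t - 9) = (t - 2)*(t + 3)*(t + 4)*(t^3 - 5*t^2 + 7*t - 3) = (t - 2)*(t - 1)*(t + 3)*(t + 4)*(t^2 - 4*t + 3) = (t - 2)*(t - 1)^2*(t + 3)*(t + 4)*(t - 3)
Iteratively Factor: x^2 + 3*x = (x)*(x + 3)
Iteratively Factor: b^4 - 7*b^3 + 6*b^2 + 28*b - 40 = (b - 2)*(b^3 - 5*b^2 - 4*b + 20) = (b - 2)*(b + 2)*(b^2 - 7*b + 10) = (b - 2)^2*(b + 2)*(b - 5)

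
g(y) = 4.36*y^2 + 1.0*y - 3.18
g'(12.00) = 105.64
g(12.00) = 636.66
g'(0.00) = 1.00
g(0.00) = -3.18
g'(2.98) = 26.99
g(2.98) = 38.52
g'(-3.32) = -27.95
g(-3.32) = 41.56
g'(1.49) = 13.99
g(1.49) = 7.99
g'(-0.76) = -5.63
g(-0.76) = -1.42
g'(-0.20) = -0.74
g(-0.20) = -3.21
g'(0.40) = 4.49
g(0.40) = -2.08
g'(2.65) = 24.11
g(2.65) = 30.09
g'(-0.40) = -2.49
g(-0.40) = -2.88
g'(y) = 8.72*y + 1.0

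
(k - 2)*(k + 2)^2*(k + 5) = k^4 + 7*k^3 + 6*k^2 - 28*k - 40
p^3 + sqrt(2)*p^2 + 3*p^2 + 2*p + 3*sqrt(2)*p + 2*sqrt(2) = (p + 1)*(p + 2)*(p + sqrt(2))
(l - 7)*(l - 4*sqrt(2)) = l^2 - 7*l - 4*sqrt(2)*l + 28*sqrt(2)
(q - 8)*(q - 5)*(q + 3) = q^3 - 10*q^2 + q + 120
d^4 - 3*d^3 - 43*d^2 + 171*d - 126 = (d - 6)*(d - 3)*(d - 1)*(d + 7)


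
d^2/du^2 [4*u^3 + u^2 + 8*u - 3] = 24*u + 2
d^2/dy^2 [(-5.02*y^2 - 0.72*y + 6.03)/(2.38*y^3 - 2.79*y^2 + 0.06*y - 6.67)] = (-56.870576*y^6 - 24.4702080000001*y^5 + 442.862784*y^4 - 1768.997552*y^3 + 710.150814*y^2 + 648.678672*y - 671.629586)/(13.481272*y^9 - 47.411028*y^8 + 56.598066*y^7 - 137.452755*y^6 + 267.167646*y^5 - 161.504829*y^4 + 324.35031*y^3 - 372.444129*y^2 + 8.008002*y - 296.740963)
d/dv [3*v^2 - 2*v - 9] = 6*v - 2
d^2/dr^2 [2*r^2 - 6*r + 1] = 4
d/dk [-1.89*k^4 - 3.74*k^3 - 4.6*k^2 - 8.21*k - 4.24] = -7.56*k^3 - 11.22*k^2 - 9.2*k - 8.21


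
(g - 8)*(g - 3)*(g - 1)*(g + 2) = g^4 - 10*g^3 + 11*g^2 + 46*g - 48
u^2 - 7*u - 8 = (u - 8)*(u + 1)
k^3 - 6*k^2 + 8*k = k*(k - 4)*(k - 2)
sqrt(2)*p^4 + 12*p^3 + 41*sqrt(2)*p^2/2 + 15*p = p*(p + 5*sqrt(2)/2)*(p + 3*sqrt(2))*(sqrt(2)*p + 1)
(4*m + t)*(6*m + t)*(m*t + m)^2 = 24*m^4*t^2 + 48*m^4*t + 24*m^4 + 10*m^3*t^3 + 20*m^3*t^2 + 10*m^3*t + m^2*t^4 + 2*m^2*t^3 + m^2*t^2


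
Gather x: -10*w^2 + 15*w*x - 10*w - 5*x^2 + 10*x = -10*w^2 - 10*w - 5*x^2 + x*(15*w + 10)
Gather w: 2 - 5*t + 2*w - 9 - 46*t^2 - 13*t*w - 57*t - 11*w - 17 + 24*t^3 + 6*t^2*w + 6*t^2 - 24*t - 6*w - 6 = 24*t^3 - 40*t^2 - 86*t + w*(6*t^2 - 13*t - 15) - 30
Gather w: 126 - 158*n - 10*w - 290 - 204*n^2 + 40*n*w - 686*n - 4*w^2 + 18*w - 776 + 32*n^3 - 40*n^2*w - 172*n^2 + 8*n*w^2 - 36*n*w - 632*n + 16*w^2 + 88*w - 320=32*n^3 - 376*n^2 - 1476*n + w^2*(8*n + 12) + w*(-40*n^2 + 4*n + 96) - 1260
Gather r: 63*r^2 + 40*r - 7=63*r^2 + 40*r - 7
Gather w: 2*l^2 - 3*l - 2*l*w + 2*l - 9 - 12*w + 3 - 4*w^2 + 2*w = 2*l^2 - l - 4*w^2 + w*(-2*l - 10) - 6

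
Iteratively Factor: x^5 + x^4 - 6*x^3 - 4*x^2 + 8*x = (x - 1)*(x^4 + 2*x^3 - 4*x^2 - 8*x) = x*(x - 1)*(x^3 + 2*x^2 - 4*x - 8) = x*(x - 2)*(x - 1)*(x^2 + 4*x + 4) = x*(x - 2)*(x - 1)*(x + 2)*(x + 2)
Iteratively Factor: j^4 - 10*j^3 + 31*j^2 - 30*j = (j - 2)*(j^3 - 8*j^2 + 15*j) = (j - 3)*(j - 2)*(j^2 - 5*j) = (j - 5)*(j - 3)*(j - 2)*(j)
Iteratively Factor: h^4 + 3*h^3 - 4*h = (h + 2)*(h^3 + h^2 - 2*h) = (h - 1)*(h + 2)*(h^2 + 2*h) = (h - 1)*(h + 2)^2*(h)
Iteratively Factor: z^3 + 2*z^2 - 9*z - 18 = (z + 2)*(z^2 - 9) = (z + 2)*(z + 3)*(z - 3)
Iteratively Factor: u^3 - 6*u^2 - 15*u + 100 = (u - 5)*(u^2 - u - 20) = (u - 5)*(u + 4)*(u - 5)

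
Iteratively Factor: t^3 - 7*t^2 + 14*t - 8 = (t - 1)*(t^2 - 6*t + 8) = (t - 4)*(t - 1)*(t - 2)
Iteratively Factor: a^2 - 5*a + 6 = (a - 2)*(a - 3)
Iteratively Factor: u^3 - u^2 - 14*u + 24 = (u - 2)*(u^2 + u - 12) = (u - 2)*(u + 4)*(u - 3)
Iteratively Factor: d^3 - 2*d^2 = (d)*(d^2 - 2*d) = d*(d - 2)*(d)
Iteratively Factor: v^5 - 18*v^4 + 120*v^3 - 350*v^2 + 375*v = (v - 5)*(v^4 - 13*v^3 + 55*v^2 - 75*v) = (v - 5)^2*(v^3 - 8*v^2 + 15*v) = (v - 5)^2*(v - 3)*(v^2 - 5*v) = v*(v - 5)^2*(v - 3)*(v - 5)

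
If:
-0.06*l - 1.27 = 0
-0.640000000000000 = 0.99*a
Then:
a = -0.65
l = -21.17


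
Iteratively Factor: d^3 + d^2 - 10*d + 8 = (d + 4)*(d^2 - 3*d + 2) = (d - 1)*(d + 4)*(d - 2)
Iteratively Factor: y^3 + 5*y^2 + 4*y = (y + 1)*(y^2 + 4*y) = (y + 1)*(y + 4)*(y)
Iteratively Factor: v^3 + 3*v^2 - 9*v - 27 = (v + 3)*(v^2 - 9) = (v + 3)^2*(v - 3)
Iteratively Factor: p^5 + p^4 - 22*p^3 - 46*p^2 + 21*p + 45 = (p - 1)*(p^4 + 2*p^3 - 20*p^2 - 66*p - 45) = (p - 5)*(p - 1)*(p^3 + 7*p^2 + 15*p + 9) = (p - 5)*(p - 1)*(p + 3)*(p^2 + 4*p + 3) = (p - 5)*(p - 1)*(p + 1)*(p + 3)*(p + 3)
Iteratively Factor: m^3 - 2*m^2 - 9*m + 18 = (m + 3)*(m^2 - 5*m + 6) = (m - 3)*(m + 3)*(m - 2)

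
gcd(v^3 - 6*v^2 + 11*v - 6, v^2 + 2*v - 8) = v - 2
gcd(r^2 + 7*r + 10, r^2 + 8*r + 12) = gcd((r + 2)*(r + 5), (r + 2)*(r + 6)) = r + 2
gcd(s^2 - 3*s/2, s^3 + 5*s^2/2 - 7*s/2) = s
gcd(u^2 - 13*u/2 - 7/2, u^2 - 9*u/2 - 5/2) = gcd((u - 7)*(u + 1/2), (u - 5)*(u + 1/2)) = u + 1/2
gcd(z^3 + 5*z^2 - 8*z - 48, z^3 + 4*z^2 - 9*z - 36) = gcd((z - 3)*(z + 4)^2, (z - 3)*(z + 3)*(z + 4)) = z^2 + z - 12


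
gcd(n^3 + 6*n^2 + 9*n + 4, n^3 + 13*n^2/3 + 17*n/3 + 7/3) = n^2 + 2*n + 1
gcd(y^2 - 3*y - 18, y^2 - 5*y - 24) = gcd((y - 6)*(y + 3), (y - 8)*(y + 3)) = y + 3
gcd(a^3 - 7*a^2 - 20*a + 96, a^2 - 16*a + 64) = a - 8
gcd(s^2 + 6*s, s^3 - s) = s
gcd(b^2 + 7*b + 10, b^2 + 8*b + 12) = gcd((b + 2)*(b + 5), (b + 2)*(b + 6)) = b + 2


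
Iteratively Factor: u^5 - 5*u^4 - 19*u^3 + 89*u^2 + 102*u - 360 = (u + 3)*(u^4 - 8*u^3 + 5*u^2 + 74*u - 120) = (u + 3)^2*(u^3 - 11*u^2 + 38*u - 40) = (u - 4)*(u + 3)^2*(u^2 - 7*u + 10) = (u - 5)*(u - 4)*(u + 3)^2*(u - 2)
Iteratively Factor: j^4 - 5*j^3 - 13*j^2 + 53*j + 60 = (j - 5)*(j^3 - 13*j - 12) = (j - 5)*(j - 4)*(j^2 + 4*j + 3) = (j - 5)*(j - 4)*(j + 3)*(j + 1)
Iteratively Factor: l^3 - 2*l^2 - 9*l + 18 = (l - 3)*(l^2 + l - 6) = (l - 3)*(l - 2)*(l + 3)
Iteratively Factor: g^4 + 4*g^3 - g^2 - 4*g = (g + 1)*(g^3 + 3*g^2 - 4*g) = (g - 1)*(g + 1)*(g^2 + 4*g) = (g - 1)*(g + 1)*(g + 4)*(g)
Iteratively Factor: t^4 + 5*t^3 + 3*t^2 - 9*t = (t + 3)*(t^3 + 2*t^2 - 3*t) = (t + 3)^2*(t^2 - t) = (t - 1)*(t + 3)^2*(t)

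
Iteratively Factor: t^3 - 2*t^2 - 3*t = (t)*(t^2 - 2*t - 3) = t*(t + 1)*(t - 3)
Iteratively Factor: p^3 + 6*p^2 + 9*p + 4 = (p + 1)*(p^2 + 5*p + 4) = (p + 1)^2*(p + 4)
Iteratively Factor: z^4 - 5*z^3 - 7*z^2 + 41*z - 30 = (z - 1)*(z^3 - 4*z^2 - 11*z + 30) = (z - 1)*(z + 3)*(z^2 - 7*z + 10) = (z - 2)*(z - 1)*(z + 3)*(z - 5)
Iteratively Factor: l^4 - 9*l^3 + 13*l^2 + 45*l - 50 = (l - 5)*(l^3 - 4*l^2 - 7*l + 10) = (l - 5)*(l + 2)*(l^2 - 6*l + 5) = (l - 5)*(l - 1)*(l + 2)*(l - 5)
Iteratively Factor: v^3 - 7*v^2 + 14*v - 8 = (v - 1)*(v^2 - 6*v + 8) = (v - 2)*(v - 1)*(v - 4)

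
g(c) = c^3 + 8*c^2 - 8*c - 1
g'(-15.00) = 427.00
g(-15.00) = -1456.00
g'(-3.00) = -29.00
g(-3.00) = 68.00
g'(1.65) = 26.57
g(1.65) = 12.07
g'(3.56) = 86.98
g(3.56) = 117.03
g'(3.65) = 90.37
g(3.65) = 125.01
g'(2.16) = 40.56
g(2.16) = 29.12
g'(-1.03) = -21.30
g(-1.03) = 14.63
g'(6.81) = 240.09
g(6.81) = 631.35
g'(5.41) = 166.36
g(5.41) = 348.21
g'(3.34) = 78.91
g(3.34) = 98.78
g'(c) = 3*c^2 + 16*c - 8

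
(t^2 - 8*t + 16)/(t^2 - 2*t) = (t^2 - 8*t + 16)/(t*(t - 2))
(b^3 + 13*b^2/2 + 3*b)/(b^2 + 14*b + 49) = b*(2*b^2 + 13*b + 6)/(2*(b^2 + 14*b + 49))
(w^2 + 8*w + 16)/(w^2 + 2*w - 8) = (w + 4)/(w - 2)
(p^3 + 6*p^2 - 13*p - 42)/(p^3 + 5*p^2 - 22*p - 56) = (p - 3)/(p - 4)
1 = 1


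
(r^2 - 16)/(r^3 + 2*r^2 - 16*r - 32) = 1/(r + 2)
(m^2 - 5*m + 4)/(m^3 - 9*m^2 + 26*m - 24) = (m - 1)/(m^2 - 5*m + 6)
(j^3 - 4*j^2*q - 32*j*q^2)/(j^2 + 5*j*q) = (j^2 - 4*j*q - 32*q^2)/(j + 5*q)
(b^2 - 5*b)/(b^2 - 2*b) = (b - 5)/(b - 2)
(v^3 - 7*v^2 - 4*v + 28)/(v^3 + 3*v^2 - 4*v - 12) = (v - 7)/(v + 3)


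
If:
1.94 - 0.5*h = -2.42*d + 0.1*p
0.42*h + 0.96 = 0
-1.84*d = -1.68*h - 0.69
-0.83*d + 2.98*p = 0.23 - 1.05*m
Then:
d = -1.71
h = -2.29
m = 28.95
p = -10.60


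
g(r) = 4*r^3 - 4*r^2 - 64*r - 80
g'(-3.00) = 68.00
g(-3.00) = -32.00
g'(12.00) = 1568.00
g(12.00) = 5488.00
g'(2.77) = 5.91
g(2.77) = -202.96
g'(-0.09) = -63.18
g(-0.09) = -74.28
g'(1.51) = -48.72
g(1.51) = -171.99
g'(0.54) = -64.82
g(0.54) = -115.10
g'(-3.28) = 91.34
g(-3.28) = -54.26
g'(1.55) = -47.57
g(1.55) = -173.91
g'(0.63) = -64.28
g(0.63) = -120.91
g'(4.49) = 142.00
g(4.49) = -85.93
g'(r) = 12*r^2 - 8*r - 64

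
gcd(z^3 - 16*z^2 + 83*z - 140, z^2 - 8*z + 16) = z - 4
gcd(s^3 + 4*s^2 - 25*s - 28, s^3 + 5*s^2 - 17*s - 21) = s^2 + 8*s + 7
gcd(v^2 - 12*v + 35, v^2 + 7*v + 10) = 1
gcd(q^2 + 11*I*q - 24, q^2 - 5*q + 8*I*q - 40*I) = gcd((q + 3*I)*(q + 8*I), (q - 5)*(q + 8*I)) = q + 8*I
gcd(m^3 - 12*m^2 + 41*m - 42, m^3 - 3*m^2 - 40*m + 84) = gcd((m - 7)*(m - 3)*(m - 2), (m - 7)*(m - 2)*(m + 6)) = m^2 - 9*m + 14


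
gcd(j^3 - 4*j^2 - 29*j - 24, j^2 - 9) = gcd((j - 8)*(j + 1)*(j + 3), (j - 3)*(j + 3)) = j + 3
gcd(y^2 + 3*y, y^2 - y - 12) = y + 3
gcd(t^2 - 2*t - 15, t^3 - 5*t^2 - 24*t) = t + 3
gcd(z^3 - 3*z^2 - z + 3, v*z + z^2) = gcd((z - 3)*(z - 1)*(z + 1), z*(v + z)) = 1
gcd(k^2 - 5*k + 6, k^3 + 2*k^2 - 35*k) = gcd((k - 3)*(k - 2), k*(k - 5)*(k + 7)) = 1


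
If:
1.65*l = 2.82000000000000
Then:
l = 1.71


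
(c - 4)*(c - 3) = c^2 - 7*c + 12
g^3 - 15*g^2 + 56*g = g*(g - 8)*(g - 7)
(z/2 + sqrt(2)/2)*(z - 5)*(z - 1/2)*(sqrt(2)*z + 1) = sqrt(2)*z^4/2 - 11*sqrt(2)*z^3/4 + 3*z^3/2 - 33*z^2/4 + 7*sqrt(2)*z^2/4 - 11*sqrt(2)*z/4 + 15*z/4 + 5*sqrt(2)/4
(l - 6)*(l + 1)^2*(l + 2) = l^4 - 2*l^3 - 19*l^2 - 28*l - 12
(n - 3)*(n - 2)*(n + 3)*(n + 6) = n^4 + 4*n^3 - 21*n^2 - 36*n + 108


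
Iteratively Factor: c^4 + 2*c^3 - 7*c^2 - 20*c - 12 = (c + 1)*(c^3 + c^2 - 8*c - 12) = (c + 1)*(c + 2)*(c^2 - c - 6) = (c - 3)*(c + 1)*(c + 2)*(c + 2)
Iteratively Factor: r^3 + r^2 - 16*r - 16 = (r + 4)*(r^2 - 3*r - 4) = (r + 1)*(r + 4)*(r - 4)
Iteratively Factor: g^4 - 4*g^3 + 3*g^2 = (g - 3)*(g^3 - g^2) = g*(g - 3)*(g^2 - g) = g^2*(g - 3)*(g - 1)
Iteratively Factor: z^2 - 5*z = (z - 5)*(z)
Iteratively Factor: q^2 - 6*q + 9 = (q - 3)*(q - 3)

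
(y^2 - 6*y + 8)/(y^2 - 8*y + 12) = (y - 4)/(y - 6)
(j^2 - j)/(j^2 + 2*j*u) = (j - 1)/(j + 2*u)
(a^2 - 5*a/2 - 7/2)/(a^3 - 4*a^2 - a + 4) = (a - 7/2)/(a^2 - 5*a + 4)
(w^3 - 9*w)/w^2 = w - 9/w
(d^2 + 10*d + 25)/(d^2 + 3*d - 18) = (d^2 + 10*d + 25)/(d^2 + 3*d - 18)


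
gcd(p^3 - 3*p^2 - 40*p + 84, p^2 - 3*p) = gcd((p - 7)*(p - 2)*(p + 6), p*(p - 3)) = 1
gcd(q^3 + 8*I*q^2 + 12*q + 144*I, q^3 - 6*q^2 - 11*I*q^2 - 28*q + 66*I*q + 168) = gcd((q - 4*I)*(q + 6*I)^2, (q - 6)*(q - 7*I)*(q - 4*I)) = q - 4*I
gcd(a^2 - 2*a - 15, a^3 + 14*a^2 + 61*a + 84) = a + 3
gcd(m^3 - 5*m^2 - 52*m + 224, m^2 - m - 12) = m - 4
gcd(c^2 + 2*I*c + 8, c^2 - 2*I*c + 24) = c + 4*I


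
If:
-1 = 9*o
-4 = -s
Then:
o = -1/9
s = 4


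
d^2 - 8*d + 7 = (d - 7)*(d - 1)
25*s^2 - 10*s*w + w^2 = (-5*s + w)^2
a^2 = a^2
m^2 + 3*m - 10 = (m - 2)*(m + 5)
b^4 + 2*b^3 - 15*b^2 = b^2*(b - 3)*(b + 5)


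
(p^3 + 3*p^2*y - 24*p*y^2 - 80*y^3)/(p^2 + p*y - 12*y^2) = (-p^2 + p*y + 20*y^2)/(-p + 3*y)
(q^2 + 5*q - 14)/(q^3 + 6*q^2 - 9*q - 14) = 1/(q + 1)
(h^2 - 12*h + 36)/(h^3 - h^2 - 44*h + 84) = (h - 6)/(h^2 + 5*h - 14)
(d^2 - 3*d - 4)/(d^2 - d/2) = 2*(d^2 - 3*d - 4)/(d*(2*d - 1))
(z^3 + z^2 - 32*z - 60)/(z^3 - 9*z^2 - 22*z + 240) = (z + 2)/(z - 8)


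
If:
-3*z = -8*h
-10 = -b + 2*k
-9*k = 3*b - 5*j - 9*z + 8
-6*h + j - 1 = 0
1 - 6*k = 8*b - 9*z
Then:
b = 37/23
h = -51/92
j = -107/46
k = -193/46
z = -34/23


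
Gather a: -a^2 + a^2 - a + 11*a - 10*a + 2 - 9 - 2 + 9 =0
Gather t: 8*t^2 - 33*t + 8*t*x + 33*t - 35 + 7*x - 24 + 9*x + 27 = 8*t^2 + 8*t*x + 16*x - 32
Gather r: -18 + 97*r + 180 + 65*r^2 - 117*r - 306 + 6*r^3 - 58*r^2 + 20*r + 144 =6*r^3 + 7*r^2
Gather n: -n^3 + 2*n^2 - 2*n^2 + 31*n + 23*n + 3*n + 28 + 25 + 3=-n^3 + 57*n + 56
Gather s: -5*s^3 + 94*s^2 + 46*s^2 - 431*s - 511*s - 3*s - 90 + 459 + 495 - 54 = -5*s^3 + 140*s^2 - 945*s + 810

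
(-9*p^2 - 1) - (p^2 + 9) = -10*p^2 - 10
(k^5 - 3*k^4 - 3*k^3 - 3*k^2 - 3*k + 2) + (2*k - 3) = k^5 - 3*k^4 - 3*k^3 - 3*k^2 - k - 1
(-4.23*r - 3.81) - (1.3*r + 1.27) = -5.53*r - 5.08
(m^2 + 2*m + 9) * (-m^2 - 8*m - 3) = -m^4 - 10*m^3 - 28*m^2 - 78*m - 27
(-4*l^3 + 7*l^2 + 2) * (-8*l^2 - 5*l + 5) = 32*l^5 - 36*l^4 - 55*l^3 + 19*l^2 - 10*l + 10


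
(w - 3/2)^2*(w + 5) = w^3 + 2*w^2 - 51*w/4 + 45/4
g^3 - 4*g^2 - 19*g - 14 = (g - 7)*(g + 1)*(g + 2)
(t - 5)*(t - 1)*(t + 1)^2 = t^4 - 4*t^3 - 6*t^2 + 4*t + 5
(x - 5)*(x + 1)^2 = x^3 - 3*x^2 - 9*x - 5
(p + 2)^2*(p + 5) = p^3 + 9*p^2 + 24*p + 20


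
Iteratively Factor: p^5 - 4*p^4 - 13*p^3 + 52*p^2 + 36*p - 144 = (p - 4)*(p^4 - 13*p^2 + 36) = (p - 4)*(p - 3)*(p^3 + 3*p^2 - 4*p - 12) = (p - 4)*(p - 3)*(p + 2)*(p^2 + p - 6) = (p - 4)*(p - 3)*(p + 2)*(p + 3)*(p - 2)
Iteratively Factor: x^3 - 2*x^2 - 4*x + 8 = (x + 2)*(x^2 - 4*x + 4) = (x - 2)*(x + 2)*(x - 2)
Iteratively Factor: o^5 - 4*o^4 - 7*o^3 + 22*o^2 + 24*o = (o - 3)*(o^4 - o^3 - 10*o^2 - 8*o) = (o - 4)*(o - 3)*(o^3 + 3*o^2 + 2*o) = (o - 4)*(o - 3)*(o + 1)*(o^2 + 2*o) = (o - 4)*(o - 3)*(o + 1)*(o + 2)*(o)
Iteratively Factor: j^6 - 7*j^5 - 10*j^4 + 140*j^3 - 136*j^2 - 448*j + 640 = (j - 5)*(j^5 - 2*j^4 - 20*j^3 + 40*j^2 + 64*j - 128) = (j - 5)*(j + 4)*(j^4 - 6*j^3 + 4*j^2 + 24*j - 32) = (j - 5)*(j + 2)*(j + 4)*(j^3 - 8*j^2 + 20*j - 16) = (j - 5)*(j - 2)*(j + 2)*(j + 4)*(j^2 - 6*j + 8) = (j - 5)*(j - 2)^2*(j + 2)*(j + 4)*(j - 4)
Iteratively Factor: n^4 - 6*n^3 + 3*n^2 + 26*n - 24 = (n - 1)*(n^3 - 5*n^2 - 2*n + 24) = (n - 1)*(n + 2)*(n^2 - 7*n + 12) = (n - 3)*(n - 1)*(n + 2)*(n - 4)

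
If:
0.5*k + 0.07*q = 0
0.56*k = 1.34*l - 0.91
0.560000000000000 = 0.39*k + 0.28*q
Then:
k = -0.35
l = 0.53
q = 2.48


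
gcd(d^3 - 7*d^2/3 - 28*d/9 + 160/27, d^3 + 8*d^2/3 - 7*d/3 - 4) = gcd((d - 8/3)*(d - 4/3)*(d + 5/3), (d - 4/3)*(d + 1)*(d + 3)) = d - 4/3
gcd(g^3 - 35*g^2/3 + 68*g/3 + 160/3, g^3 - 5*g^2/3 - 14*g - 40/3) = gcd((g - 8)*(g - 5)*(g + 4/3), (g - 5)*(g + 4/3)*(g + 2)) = g^2 - 11*g/3 - 20/3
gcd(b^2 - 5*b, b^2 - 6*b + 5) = b - 5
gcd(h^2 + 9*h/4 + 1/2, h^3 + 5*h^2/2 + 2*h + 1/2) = 1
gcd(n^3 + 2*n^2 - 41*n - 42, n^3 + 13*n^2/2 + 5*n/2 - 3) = n + 1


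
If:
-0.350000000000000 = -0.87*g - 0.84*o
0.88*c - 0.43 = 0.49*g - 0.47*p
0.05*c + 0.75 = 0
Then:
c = -15.00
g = 0.959183673469388*p - 27.8163265306122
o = 29.2264334305151 - 0.993440233236152*p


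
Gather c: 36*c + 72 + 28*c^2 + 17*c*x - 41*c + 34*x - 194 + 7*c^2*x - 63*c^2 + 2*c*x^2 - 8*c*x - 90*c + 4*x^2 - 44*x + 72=c^2*(7*x - 35) + c*(2*x^2 + 9*x - 95) + 4*x^2 - 10*x - 50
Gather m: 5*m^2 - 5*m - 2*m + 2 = 5*m^2 - 7*m + 2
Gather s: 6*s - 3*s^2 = -3*s^2 + 6*s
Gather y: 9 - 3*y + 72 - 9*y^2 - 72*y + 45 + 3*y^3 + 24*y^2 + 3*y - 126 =3*y^3 + 15*y^2 - 72*y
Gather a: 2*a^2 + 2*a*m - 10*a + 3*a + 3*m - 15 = 2*a^2 + a*(2*m - 7) + 3*m - 15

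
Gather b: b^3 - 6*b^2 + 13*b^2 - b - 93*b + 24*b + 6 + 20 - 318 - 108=b^3 + 7*b^2 - 70*b - 400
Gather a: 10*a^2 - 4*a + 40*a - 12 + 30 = 10*a^2 + 36*a + 18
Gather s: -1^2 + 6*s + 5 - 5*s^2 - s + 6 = -5*s^2 + 5*s + 10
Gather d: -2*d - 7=-2*d - 7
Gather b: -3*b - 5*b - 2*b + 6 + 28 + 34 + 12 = 80 - 10*b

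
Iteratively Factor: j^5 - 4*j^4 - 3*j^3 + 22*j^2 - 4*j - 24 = (j - 2)*(j^4 - 2*j^3 - 7*j^2 + 8*j + 12) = (j - 2)*(j + 1)*(j^3 - 3*j^2 - 4*j + 12) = (j - 2)*(j + 1)*(j + 2)*(j^2 - 5*j + 6) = (j - 2)^2*(j + 1)*(j + 2)*(j - 3)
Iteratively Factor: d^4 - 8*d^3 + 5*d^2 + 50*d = (d)*(d^3 - 8*d^2 + 5*d + 50) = d*(d - 5)*(d^2 - 3*d - 10) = d*(d - 5)*(d + 2)*(d - 5)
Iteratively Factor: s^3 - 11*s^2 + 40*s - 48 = (s - 4)*(s^2 - 7*s + 12) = (s - 4)*(s - 3)*(s - 4)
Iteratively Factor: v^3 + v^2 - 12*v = (v)*(v^2 + v - 12) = v*(v + 4)*(v - 3)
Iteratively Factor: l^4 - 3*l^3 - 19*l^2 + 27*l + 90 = (l + 2)*(l^3 - 5*l^2 - 9*l + 45) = (l - 3)*(l + 2)*(l^2 - 2*l - 15) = (l - 3)*(l + 2)*(l + 3)*(l - 5)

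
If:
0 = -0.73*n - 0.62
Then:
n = -0.85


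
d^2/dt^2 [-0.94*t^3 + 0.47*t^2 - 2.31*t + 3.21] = 0.94 - 5.64*t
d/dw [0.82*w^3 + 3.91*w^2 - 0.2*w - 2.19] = 2.46*w^2 + 7.82*w - 0.2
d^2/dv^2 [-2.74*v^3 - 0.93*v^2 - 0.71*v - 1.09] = -16.44*v - 1.86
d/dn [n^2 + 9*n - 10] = 2*n + 9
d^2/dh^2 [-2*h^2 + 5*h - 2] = -4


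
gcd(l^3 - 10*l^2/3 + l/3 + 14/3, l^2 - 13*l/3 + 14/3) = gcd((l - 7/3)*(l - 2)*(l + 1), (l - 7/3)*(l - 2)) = l^2 - 13*l/3 + 14/3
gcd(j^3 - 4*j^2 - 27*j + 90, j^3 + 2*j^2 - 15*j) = j^2 + 2*j - 15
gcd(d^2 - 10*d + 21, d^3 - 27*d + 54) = d - 3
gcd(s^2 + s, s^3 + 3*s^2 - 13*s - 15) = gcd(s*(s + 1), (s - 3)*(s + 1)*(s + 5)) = s + 1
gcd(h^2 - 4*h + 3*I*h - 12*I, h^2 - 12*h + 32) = h - 4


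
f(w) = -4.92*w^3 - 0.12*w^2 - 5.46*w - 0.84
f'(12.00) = -2133.78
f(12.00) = -8585.40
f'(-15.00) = -3322.86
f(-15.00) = 16659.06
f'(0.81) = -15.34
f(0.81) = -7.96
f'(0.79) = -14.86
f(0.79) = -7.65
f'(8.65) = -1111.92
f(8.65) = -3241.34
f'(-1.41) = -34.47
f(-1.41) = 20.41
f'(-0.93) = -18.00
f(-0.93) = 8.09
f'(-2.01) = -64.61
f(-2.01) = 49.60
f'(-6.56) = -639.06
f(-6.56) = 1418.73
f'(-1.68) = -46.72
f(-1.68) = 31.32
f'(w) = -14.76*w^2 - 0.24*w - 5.46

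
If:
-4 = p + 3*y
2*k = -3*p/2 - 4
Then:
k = 9*y/4 + 1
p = -3*y - 4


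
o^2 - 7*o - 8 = (o - 8)*(o + 1)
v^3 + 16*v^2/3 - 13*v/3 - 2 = (v - 1)*(v + 1/3)*(v + 6)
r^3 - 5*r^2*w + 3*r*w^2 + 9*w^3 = (r - 3*w)^2*(r + w)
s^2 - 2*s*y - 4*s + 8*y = (s - 4)*(s - 2*y)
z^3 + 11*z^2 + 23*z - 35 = (z - 1)*(z + 5)*(z + 7)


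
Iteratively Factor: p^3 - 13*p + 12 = (p + 4)*(p^2 - 4*p + 3) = (p - 1)*(p + 4)*(p - 3)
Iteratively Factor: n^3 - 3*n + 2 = (n + 2)*(n^2 - 2*n + 1) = (n - 1)*(n + 2)*(n - 1)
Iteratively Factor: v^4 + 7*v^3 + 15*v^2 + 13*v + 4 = (v + 1)*(v^3 + 6*v^2 + 9*v + 4) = (v + 1)^2*(v^2 + 5*v + 4) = (v + 1)^3*(v + 4)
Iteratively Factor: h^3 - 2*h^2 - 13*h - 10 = (h + 2)*(h^2 - 4*h - 5) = (h - 5)*(h + 2)*(h + 1)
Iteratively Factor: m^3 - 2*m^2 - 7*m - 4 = (m + 1)*(m^2 - 3*m - 4) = (m + 1)^2*(m - 4)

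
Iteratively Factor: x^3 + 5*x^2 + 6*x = (x)*(x^2 + 5*x + 6) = x*(x + 3)*(x + 2)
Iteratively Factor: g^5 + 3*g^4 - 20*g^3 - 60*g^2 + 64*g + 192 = (g + 4)*(g^4 - g^3 - 16*g^2 + 4*g + 48) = (g - 2)*(g + 4)*(g^3 + g^2 - 14*g - 24) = (g - 4)*(g - 2)*(g + 4)*(g^2 + 5*g + 6) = (g - 4)*(g - 2)*(g + 3)*(g + 4)*(g + 2)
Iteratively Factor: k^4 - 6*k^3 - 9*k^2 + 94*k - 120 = (k - 5)*(k^3 - k^2 - 14*k + 24) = (k - 5)*(k + 4)*(k^2 - 5*k + 6) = (k - 5)*(k - 3)*(k + 4)*(k - 2)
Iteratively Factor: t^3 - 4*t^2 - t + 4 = (t - 1)*(t^2 - 3*t - 4) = (t - 1)*(t + 1)*(t - 4)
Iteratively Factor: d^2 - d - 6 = (d + 2)*(d - 3)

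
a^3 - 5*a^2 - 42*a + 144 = (a - 8)*(a - 3)*(a + 6)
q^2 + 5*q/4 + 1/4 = (q + 1/4)*(q + 1)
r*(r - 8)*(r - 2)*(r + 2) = r^4 - 8*r^3 - 4*r^2 + 32*r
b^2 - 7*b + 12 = (b - 4)*(b - 3)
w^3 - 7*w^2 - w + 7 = (w - 7)*(w - 1)*(w + 1)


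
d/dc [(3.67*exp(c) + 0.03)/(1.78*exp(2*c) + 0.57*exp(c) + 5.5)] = (-6.5326*exp(2*c) - 0.1068*exp(c) + 20.1679)*exp(c)/(3.1684*exp(4*c) + 2.0292*exp(3*c) + 19.9049*exp(2*c) + 6.27*exp(c) + 30.25)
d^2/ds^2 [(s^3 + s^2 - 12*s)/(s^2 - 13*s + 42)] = 8*(32*s^3 - 441*s^2 + 1701*s - 1197)/(s^6 - 39*s^5 + 633*s^4 - 5473*s^3 + 26586*s^2 - 68796*s + 74088)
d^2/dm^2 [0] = 0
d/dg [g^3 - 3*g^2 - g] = 3*g^2 - 6*g - 1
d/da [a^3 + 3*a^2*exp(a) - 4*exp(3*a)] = 3*a^2*exp(a) + 3*a^2 + 6*a*exp(a) - 12*exp(3*a)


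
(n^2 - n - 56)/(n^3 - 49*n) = (n - 8)/(n*(n - 7))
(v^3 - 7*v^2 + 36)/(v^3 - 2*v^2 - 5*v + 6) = (v - 6)/(v - 1)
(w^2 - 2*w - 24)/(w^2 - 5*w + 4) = (w^2 - 2*w - 24)/(w^2 - 5*w + 4)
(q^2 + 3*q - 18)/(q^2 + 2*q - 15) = (q + 6)/(q + 5)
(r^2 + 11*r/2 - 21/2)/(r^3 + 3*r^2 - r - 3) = (r^2 + 11*r/2 - 21/2)/(r^3 + 3*r^2 - r - 3)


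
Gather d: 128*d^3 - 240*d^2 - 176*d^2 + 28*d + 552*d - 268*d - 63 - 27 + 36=128*d^3 - 416*d^2 + 312*d - 54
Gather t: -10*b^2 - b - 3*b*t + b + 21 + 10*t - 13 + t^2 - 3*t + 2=-10*b^2 + t^2 + t*(7 - 3*b) + 10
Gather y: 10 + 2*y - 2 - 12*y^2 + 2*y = -12*y^2 + 4*y + 8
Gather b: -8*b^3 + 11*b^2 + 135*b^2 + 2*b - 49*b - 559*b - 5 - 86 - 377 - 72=-8*b^3 + 146*b^2 - 606*b - 540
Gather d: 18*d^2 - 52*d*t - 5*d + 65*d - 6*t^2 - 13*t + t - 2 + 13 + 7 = 18*d^2 + d*(60 - 52*t) - 6*t^2 - 12*t + 18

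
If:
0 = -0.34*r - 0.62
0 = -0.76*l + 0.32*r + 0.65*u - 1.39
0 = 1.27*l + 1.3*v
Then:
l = -1.02362204724409*v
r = -1.82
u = 3.03619909502262 - 1.19685039370079*v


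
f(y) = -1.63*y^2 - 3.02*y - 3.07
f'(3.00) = -12.80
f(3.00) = -26.80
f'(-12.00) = 36.10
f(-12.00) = -201.55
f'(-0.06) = -2.82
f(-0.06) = -2.89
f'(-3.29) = 7.71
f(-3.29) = -10.78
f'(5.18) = -19.91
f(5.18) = -62.45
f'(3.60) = -14.76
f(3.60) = -35.07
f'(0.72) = -5.37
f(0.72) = -6.09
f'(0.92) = -6.02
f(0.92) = -7.23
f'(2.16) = -10.06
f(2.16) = -17.20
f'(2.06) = -9.74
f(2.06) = -16.21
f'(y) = -3.26*y - 3.02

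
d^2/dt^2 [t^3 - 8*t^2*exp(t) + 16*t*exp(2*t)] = -8*t^2*exp(t) + 64*t*exp(2*t) - 32*t*exp(t) + 6*t + 64*exp(2*t) - 16*exp(t)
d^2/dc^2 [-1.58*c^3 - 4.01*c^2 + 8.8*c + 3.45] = -9.48*c - 8.02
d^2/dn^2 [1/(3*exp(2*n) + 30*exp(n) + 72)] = 2*(4*(exp(n) + 5)^2*exp(n) - (2*exp(n) + 5)*(exp(2*n) + 10*exp(n) + 24))*exp(n)/(3*(exp(2*n) + 10*exp(n) + 24)^3)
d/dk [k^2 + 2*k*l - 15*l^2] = 2*k + 2*l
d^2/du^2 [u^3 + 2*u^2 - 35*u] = 6*u + 4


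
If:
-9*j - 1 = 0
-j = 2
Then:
No Solution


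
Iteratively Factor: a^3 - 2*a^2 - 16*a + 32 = (a - 2)*(a^2 - 16) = (a - 2)*(a + 4)*(a - 4)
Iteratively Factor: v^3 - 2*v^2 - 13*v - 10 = (v - 5)*(v^2 + 3*v + 2) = (v - 5)*(v + 2)*(v + 1)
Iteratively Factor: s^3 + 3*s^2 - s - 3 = (s - 1)*(s^2 + 4*s + 3) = (s - 1)*(s + 1)*(s + 3)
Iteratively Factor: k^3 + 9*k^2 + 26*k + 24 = (k + 3)*(k^2 + 6*k + 8) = (k + 2)*(k + 3)*(k + 4)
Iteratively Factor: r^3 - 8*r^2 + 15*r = (r)*(r^2 - 8*r + 15) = r*(r - 5)*(r - 3)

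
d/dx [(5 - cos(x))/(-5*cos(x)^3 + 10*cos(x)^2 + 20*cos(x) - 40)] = (-13*cos(x) + cos(2*x) - 5)*sin(x)/(5*(cos(x) - 2)^3*(cos(x) + 2)^2)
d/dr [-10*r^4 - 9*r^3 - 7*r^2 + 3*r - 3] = -40*r^3 - 27*r^2 - 14*r + 3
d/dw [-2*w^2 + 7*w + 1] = 7 - 4*w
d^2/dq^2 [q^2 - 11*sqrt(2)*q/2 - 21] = 2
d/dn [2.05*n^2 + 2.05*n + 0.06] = 4.1*n + 2.05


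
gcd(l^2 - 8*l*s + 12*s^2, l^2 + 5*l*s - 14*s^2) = -l + 2*s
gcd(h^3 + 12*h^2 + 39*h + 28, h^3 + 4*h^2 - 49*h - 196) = h^2 + 11*h + 28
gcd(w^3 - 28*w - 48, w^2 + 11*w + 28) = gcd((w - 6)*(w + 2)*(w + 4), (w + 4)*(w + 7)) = w + 4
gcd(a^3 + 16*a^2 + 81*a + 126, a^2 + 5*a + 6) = a + 3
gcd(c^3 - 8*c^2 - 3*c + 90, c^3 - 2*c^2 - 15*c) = c^2 - 2*c - 15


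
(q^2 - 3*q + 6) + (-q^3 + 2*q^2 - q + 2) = -q^3 + 3*q^2 - 4*q + 8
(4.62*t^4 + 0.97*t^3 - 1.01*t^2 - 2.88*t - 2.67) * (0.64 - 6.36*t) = -29.3832*t^5 - 3.2124*t^4 + 7.0444*t^3 + 17.6704*t^2 + 15.138*t - 1.7088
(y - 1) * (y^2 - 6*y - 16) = y^3 - 7*y^2 - 10*y + 16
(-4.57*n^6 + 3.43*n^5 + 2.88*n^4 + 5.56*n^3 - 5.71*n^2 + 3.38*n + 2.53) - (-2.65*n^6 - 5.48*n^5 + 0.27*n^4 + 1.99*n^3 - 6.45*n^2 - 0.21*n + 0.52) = -1.92*n^6 + 8.91*n^5 + 2.61*n^4 + 3.57*n^3 + 0.74*n^2 + 3.59*n + 2.01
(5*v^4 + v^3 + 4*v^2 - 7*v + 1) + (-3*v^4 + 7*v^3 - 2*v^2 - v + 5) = 2*v^4 + 8*v^3 + 2*v^2 - 8*v + 6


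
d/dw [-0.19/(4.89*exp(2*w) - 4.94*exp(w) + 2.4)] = (1.8582*exp(w) - 0.9386)*exp(w)/(4.89*exp(2*w) - 4.94*exp(w) + 2.4)^2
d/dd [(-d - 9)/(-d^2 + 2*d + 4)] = (d^2 - 2*d - 2*(d - 1)*(d + 9) - 4)/(-d^2 + 2*d + 4)^2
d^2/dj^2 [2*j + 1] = 0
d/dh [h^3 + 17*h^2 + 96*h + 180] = 3*h^2 + 34*h + 96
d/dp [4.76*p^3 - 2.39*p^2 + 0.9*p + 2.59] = 14.28*p^2 - 4.78*p + 0.9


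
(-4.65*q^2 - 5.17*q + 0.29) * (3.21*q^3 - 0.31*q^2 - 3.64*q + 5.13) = -14.9265*q^5 - 15.1542*q^4 + 19.4596*q^3 - 5.1256*q^2 - 27.5777*q + 1.4877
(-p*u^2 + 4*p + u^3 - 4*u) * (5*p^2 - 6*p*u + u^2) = -5*p^3*u^2 + 20*p^3 + 11*p^2*u^3 - 44*p^2*u - 7*p*u^4 + 28*p*u^2 + u^5 - 4*u^3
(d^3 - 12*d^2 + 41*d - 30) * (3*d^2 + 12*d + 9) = 3*d^5 - 24*d^4 - 12*d^3 + 294*d^2 + 9*d - 270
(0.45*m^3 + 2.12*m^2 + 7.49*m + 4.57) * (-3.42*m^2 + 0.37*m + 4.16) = -1.539*m^5 - 7.0839*m^4 - 22.9594*m^3 - 4.0389*m^2 + 32.8493*m + 19.0112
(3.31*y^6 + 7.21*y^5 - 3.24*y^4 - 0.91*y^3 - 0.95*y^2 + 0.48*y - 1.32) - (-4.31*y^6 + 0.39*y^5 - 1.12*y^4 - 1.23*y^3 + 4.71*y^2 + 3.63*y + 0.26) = 7.62*y^6 + 6.82*y^5 - 2.12*y^4 + 0.32*y^3 - 5.66*y^2 - 3.15*y - 1.58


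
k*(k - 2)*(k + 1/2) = k^3 - 3*k^2/2 - k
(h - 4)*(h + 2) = h^2 - 2*h - 8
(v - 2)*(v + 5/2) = v^2 + v/2 - 5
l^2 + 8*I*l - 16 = (l + 4*I)^2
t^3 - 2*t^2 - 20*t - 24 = (t - 6)*(t + 2)^2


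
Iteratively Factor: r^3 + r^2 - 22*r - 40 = (r + 2)*(r^2 - r - 20) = (r - 5)*(r + 2)*(r + 4)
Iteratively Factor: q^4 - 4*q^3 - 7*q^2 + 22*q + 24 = (q - 3)*(q^3 - q^2 - 10*q - 8) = (q - 4)*(q - 3)*(q^2 + 3*q + 2) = (q - 4)*(q - 3)*(q + 1)*(q + 2)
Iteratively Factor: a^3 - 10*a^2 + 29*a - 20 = (a - 4)*(a^2 - 6*a + 5) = (a - 5)*(a - 4)*(a - 1)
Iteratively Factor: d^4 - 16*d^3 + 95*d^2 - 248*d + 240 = (d - 4)*(d^3 - 12*d^2 + 47*d - 60) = (d - 4)*(d - 3)*(d^2 - 9*d + 20) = (d - 5)*(d - 4)*(d - 3)*(d - 4)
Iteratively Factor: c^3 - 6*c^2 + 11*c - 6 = (c - 1)*(c^2 - 5*c + 6) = (c - 3)*(c - 1)*(c - 2)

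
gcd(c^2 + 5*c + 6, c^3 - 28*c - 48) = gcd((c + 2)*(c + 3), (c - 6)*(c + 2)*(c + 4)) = c + 2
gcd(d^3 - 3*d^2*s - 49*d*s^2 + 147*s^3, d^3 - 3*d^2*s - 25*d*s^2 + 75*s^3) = -d + 3*s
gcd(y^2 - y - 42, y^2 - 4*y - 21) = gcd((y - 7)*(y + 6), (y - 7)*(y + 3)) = y - 7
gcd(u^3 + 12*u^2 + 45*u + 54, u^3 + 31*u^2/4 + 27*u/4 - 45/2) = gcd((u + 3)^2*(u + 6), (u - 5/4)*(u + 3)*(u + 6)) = u^2 + 9*u + 18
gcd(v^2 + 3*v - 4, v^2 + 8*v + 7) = 1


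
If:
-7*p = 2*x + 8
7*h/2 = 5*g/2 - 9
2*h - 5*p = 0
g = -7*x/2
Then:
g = -14/25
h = -104/35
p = -208/175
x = 4/25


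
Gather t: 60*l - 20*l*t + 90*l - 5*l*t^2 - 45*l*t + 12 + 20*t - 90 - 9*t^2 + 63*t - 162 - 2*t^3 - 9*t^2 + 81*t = 150*l - 2*t^3 + t^2*(-5*l - 18) + t*(164 - 65*l) - 240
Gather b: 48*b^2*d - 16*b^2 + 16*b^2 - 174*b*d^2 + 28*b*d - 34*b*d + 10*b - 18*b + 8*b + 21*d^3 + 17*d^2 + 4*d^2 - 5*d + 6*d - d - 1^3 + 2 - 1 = 48*b^2*d + b*(-174*d^2 - 6*d) + 21*d^3 + 21*d^2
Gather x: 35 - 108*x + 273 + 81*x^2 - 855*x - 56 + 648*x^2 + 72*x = 729*x^2 - 891*x + 252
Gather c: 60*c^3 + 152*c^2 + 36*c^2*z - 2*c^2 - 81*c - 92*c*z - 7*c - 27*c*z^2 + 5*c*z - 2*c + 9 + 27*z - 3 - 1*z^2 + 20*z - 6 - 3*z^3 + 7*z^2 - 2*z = 60*c^3 + c^2*(36*z + 150) + c*(-27*z^2 - 87*z - 90) - 3*z^3 + 6*z^2 + 45*z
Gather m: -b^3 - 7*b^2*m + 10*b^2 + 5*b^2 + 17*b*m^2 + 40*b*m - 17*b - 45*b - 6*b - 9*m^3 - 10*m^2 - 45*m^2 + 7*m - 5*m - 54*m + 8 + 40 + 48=-b^3 + 15*b^2 - 68*b - 9*m^3 + m^2*(17*b - 55) + m*(-7*b^2 + 40*b - 52) + 96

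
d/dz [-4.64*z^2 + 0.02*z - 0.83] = 0.02 - 9.28*z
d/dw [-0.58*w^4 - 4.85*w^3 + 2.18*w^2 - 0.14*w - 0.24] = -2.32*w^3 - 14.55*w^2 + 4.36*w - 0.14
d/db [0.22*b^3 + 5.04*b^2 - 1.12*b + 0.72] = 0.66*b^2 + 10.08*b - 1.12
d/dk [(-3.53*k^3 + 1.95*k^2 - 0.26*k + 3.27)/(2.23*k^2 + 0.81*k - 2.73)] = (-7.8719*k^4 - 5.7186*k^3 + 31.07*k^2 - 25.2312*k - 1.9389)/(4.9729*k^4 + 3.6126*k^3 - 11.5197*k^2 - 4.4226*k + 7.4529)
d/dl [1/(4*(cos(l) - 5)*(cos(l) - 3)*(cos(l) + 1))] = (-3*sin(l)^2 - 14*cos(l) + 10)*sin(l)/(4*(cos(l) - 5)^2*(cos(l) - 3)^2*(cos(l) + 1)^2)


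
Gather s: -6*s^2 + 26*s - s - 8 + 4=-6*s^2 + 25*s - 4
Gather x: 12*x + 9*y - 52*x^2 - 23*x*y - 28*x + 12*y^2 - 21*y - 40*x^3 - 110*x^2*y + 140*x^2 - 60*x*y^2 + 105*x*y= -40*x^3 + x^2*(88 - 110*y) + x*(-60*y^2 + 82*y - 16) + 12*y^2 - 12*y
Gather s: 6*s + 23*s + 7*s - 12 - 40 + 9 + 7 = 36*s - 36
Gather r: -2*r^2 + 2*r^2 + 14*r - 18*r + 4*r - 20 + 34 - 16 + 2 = 0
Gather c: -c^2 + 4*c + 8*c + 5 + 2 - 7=-c^2 + 12*c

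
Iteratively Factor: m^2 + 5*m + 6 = (m + 3)*(m + 2)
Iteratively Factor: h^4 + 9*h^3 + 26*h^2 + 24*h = (h + 2)*(h^3 + 7*h^2 + 12*h) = h*(h + 2)*(h^2 + 7*h + 12) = h*(h + 2)*(h + 4)*(h + 3)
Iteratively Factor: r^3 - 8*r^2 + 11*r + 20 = (r - 5)*(r^2 - 3*r - 4) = (r - 5)*(r - 4)*(r + 1)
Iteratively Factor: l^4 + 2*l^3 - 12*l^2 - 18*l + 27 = (l - 3)*(l^3 + 5*l^2 + 3*l - 9) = (l - 3)*(l + 3)*(l^2 + 2*l - 3) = (l - 3)*(l + 3)^2*(l - 1)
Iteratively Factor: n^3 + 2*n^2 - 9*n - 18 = (n + 3)*(n^2 - n - 6) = (n + 2)*(n + 3)*(n - 3)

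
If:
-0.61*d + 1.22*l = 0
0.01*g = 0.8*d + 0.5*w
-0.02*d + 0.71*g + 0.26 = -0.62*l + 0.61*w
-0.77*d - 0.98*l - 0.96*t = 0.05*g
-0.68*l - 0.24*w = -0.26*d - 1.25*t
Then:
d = 0.02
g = -0.41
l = 0.01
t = -0.01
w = -0.04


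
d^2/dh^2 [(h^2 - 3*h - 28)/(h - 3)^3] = 18*h/(h - 3)^5 + 2/(h - 3)^3 - 390/(h - 3)^5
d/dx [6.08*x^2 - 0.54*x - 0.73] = 12.16*x - 0.54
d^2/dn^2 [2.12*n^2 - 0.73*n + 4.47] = 4.24000000000000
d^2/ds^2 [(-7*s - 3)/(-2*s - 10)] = -32/(s + 5)^3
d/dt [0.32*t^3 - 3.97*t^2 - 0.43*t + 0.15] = 0.96*t^2 - 7.94*t - 0.43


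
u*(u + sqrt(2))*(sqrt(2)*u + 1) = sqrt(2)*u^3 + 3*u^2 + sqrt(2)*u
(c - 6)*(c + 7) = c^2 + c - 42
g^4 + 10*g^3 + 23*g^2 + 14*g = g*(g + 1)*(g + 2)*(g + 7)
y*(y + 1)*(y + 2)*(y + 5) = y^4 + 8*y^3 + 17*y^2 + 10*y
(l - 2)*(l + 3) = l^2 + l - 6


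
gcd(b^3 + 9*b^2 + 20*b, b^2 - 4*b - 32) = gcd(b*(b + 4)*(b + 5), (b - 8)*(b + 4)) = b + 4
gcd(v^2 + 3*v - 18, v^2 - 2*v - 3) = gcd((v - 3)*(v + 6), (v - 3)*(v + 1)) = v - 3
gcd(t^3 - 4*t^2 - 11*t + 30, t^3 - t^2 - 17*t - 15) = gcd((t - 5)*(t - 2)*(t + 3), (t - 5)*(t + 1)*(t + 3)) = t^2 - 2*t - 15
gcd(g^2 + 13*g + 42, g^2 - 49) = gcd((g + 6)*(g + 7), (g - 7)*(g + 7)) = g + 7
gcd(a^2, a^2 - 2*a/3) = a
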